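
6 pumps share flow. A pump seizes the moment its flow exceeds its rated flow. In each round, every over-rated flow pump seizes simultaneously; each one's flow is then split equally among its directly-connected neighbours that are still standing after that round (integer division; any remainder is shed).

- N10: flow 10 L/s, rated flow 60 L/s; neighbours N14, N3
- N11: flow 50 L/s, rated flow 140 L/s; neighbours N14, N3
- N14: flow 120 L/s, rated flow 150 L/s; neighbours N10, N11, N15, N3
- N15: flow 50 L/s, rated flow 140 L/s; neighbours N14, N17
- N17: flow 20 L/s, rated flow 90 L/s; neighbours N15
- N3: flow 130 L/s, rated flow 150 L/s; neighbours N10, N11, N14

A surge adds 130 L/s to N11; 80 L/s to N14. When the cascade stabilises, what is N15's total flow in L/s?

Round 1 — N11 at 180 > 140; N14 at 200 > 150. N11, N14 seize.
  N11 sheds 180 L/s to N3: 180 each.
    N3: 130+180 = 310 > 150
  N14 sheds 200 L/s to N10, N15, N3: 66 each (2 lost).
    N10: 10+66 = 76 > 60
    N15: 50+66 = 116 ≤ 140
    N3: 310+66 = 376 > 150
Round 2 — N10, N3 seize.
  N10 sheds 76 L/s: no online neighbours, lost.
  N3 sheds 376 L/s: no online neighbours, lost.
No further seizures.

116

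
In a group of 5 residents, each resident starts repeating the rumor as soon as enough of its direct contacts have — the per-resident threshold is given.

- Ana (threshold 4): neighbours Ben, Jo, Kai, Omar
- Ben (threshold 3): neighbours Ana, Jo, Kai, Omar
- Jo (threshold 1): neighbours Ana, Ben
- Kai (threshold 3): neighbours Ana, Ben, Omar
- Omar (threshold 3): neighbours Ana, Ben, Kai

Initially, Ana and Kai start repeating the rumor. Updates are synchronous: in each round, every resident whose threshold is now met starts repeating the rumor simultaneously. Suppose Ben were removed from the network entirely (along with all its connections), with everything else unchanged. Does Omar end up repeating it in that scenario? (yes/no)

With Ben removed:
Round 1 — Ana, Kai start repeating the rumor (initial).
Round 2 — checking thresholds:
  Jo: 1 of 1 neighbours ≥ 1, starts repeating the rumor.
  Omar: 2 of 2 neighbours < 3, not yet.
Round 3 — no new spreads; cascade stops.

no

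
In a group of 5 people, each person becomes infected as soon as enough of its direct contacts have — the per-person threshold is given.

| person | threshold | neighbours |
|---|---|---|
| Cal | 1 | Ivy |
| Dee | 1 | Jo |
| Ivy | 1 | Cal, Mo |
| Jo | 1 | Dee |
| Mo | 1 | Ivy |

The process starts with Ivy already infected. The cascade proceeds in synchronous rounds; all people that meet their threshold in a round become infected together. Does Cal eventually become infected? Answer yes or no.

yes

Round 1 — Ivy becomes infected (initial).
Round 2 — checking thresholds:
  Cal: 1 of 1 neighbours ≥ 1, becomes infected.
  Mo: 1 of 1 neighbours ≥ 1, becomes infected.
Round 3 — no new infections; cascade stops.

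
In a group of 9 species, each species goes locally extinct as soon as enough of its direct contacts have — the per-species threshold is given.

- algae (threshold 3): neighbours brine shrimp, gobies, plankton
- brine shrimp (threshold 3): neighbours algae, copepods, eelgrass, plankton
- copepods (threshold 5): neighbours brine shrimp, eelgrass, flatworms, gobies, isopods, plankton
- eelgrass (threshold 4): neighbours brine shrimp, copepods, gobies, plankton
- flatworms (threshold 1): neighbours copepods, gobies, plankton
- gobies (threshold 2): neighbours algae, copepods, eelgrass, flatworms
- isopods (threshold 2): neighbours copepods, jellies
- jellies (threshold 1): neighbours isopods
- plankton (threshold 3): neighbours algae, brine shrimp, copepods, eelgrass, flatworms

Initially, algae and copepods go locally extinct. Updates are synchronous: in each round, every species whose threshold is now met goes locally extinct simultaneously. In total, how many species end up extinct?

Round 1 — algae, copepods go locally extinct (initial).
Round 2 — checking thresholds:
  brine shrimp: 2 of 4 neighbours < 3, not yet.
  eelgrass: 1 of 4 neighbours < 4, not yet.
  flatworms: 1 of 3 neighbours ≥ 1, goes locally extinct.
  gobies: 2 of 4 neighbours ≥ 2, goes locally extinct.
  isopods: 1 of 2 neighbours < 2, not yet.
  plankton: 2 of 5 neighbours < 3, not yet.
Round 3 — checking thresholds:
  brine shrimp: 2 of 4 neighbours < 3, not yet.
  eelgrass: 2 of 4 neighbours < 4, not yet.
  isopods: 1 of 2 neighbours < 2, not yet.
  plankton: 3 of 5 neighbours ≥ 3, goes locally extinct.
Round 4 — checking thresholds:
  brine shrimp: 3 of 4 neighbours ≥ 3, goes locally extinct.
  eelgrass: 3 of 4 neighbours < 4, not yet.
  isopods: 1 of 2 neighbours < 2, not yet.
Round 5 — checking thresholds:
  eelgrass: 4 of 4 neighbours ≥ 4, goes locally extinct.
  isopods: 1 of 2 neighbours < 2, not yet.
Round 6 — no new extinctions; cascade stops.

7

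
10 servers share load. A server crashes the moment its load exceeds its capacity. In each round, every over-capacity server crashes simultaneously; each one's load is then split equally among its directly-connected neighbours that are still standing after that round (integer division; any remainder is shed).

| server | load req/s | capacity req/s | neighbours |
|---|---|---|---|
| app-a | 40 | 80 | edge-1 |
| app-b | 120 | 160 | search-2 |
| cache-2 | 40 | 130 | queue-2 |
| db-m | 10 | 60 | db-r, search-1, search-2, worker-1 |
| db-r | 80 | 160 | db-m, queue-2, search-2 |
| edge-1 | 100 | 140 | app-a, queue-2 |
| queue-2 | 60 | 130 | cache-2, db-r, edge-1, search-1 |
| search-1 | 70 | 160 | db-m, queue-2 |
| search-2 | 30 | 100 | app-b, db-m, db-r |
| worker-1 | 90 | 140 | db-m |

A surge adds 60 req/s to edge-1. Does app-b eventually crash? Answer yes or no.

no

Round 1 — edge-1 at 160 > 140. edge-1 crashes.
  edge-1 sheds 160 req/s to app-a, queue-2: 80 each.
    app-a: 40+80 = 120 > 80
    queue-2: 60+80 = 140 > 130
Round 2 — app-a, queue-2 crash.
  app-a sheds 120 req/s: no online neighbours, lost.
  queue-2 sheds 140 req/s to cache-2, db-r, search-1: 46 each (2 lost).
    cache-2: 40+46 = 86 ≤ 130
    db-r: 80+46 = 126 ≤ 160
    search-1: 70+46 = 116 ≤ 160
No further crashes.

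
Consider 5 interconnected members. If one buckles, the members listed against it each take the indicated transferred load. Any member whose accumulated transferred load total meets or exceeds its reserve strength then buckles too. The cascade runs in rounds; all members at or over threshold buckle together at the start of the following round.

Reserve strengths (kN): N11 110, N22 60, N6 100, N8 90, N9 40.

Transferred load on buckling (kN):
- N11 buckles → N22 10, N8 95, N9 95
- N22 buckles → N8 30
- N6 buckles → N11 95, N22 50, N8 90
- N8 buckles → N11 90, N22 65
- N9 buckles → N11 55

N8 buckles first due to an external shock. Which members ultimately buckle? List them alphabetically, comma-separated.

Round 1 — N8 buckles (initial).
  N11: +90 → 90 < 110
  N22: +65 → 65 ≥ 60
Round 2 — N22 buckles.
No further bucklings.

N22, N8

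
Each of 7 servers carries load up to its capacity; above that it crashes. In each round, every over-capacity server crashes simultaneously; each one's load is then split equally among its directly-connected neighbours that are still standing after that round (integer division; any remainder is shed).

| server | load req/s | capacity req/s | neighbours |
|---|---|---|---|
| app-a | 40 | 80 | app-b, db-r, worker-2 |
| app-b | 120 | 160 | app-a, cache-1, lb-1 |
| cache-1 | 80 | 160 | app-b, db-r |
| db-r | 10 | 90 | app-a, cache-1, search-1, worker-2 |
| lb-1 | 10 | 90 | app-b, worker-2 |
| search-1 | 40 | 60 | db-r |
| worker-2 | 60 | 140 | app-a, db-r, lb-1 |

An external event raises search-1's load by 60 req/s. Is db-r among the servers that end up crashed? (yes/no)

Round 1 — search-1 at 100 > 60. search-1 crashes.
  search-1 sheds 100 req/s to db-r: 100 each.
    db-r: 10+100 = 110 > 90
Round 2 — db-r crashes.
  db-r sheds 110 req/s to app-a, cache-1, worker-2: 36 each (2 lost).
    app-a: 40+36 = 76 ≤ 80
    cache-1: 80+36 = 116 ≤ 160
    worker-2: 60+36 = 96 ≤ 140
No further crashes.

yes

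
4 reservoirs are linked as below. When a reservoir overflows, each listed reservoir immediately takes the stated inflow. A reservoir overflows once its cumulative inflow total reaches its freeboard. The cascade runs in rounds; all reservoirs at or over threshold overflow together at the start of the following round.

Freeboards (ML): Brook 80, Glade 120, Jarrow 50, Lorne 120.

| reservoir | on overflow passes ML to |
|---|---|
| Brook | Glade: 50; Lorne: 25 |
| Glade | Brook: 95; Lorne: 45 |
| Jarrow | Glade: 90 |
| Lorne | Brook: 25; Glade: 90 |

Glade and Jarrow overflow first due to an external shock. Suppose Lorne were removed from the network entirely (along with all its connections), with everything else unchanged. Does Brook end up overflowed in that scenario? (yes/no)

yes

With Lorne removed:
Round 1 — Glade, Jarrow overflow (initial).
  Brook: +95 → 95 ≥ 80
Round 2 — Brook overflows.
No further overflows.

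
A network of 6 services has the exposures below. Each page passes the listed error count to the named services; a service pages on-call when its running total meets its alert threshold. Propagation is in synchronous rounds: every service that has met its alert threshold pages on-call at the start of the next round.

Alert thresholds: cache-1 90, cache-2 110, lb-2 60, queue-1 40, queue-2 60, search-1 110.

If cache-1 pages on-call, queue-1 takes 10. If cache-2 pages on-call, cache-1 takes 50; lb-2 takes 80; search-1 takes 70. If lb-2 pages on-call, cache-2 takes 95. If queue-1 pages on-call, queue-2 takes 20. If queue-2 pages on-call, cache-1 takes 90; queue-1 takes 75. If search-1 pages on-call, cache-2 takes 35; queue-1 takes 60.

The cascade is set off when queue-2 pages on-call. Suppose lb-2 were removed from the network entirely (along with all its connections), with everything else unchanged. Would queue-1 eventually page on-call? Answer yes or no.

yes

With lb-2 removed:
Round 1 — queue-2 pages on-call (initial).
  cache-1: +90 → 90 ≥ 90
  queue-1: +75 → 75 ≥ 40
Round 2 — cache-1, queue-1 page on-call.
No further pages.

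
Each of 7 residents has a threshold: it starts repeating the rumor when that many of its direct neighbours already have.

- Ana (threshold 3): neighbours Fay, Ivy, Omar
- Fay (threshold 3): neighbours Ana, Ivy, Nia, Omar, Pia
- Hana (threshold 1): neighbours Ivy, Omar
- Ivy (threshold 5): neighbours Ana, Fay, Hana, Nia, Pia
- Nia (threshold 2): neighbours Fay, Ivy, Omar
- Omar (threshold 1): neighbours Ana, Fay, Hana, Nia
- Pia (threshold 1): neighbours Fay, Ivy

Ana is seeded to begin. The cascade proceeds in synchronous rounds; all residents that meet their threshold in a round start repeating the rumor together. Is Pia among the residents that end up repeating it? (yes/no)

no

Round 1 — Ana starts repeating the rumor (initial).
Round 2 — checking thresholds:
  Fay: 1 of 5 neighbours < 3, below threshold.
  Ivy: 1 of 5 neighbours < 5, below threshold.
  Omar: 1 of 4 neighbours ≥ 1, starts repeating the rumor.
Round 3 — checking thresholds:
  Fay: 2 of 5 neighbours < 3, below threshold.
  Hana: 1 of 2 neighbours ≥ 1, starts repeating the rumor.
  Ivy: 1 of 5 neighbours < 5, below threshold.
  Nia: 1 of 3 neighbours < 2, below threshold.
Round 4 — no new spreads; cascade stops.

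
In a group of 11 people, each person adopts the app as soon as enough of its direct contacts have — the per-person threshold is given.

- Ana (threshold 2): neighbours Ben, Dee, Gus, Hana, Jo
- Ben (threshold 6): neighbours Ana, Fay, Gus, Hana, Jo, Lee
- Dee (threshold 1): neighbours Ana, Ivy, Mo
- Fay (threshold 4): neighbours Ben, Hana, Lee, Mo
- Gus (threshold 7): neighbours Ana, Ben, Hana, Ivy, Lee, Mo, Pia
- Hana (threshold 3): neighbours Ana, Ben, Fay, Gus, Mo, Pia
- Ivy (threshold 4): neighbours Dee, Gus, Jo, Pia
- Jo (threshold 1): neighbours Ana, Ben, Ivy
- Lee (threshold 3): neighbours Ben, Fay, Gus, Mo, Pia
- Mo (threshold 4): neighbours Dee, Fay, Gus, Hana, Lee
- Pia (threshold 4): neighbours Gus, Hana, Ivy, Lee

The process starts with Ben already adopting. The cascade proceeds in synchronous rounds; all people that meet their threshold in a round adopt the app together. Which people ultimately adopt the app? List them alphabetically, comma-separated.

Round 1 — Ben adopts the app (initial).
Round 2 — checking thresholds:
  Ana: 1 of 5 neighbours < 2, holds.
  Fay: 1 of 4 neighbours < 4, holds.
  Gus: 1 of 7 neighbours < 7, holds.
  Hana: 1 of 6 neighbours < 3, holds.
  Jo: 1 of 3 neighbours ≥ 1, adopts the app.
  Lee: 1 of 5 neighbours < 3, holds.
Round 3 — checking thresholds:
  Ana: 2 of 5 neighbours ≥ 2, adopts the app.
  Fay: 1 of 4 neighbours < 4, holds.
  Gus: 1 of 7 neighbours < 7, holds.
  Hana: 1 of 6 neighbours < 3, holds.
  Ivy: 1 of 4 neighbours < 4, holds.
  Lee: 1 of 5 neighbours < 3, holds.
Round 4 — checking thresholds:
  Dee: 1 of 3 neighbours ≥ 1, adopts the app.
  Fay: 1 of 4 neighbours < 4, holds.
  Gus: 2 of 7 neighbours < 7, holds.
  Hana: 2 of 6 neighbours < 3, holds.
  Ivy: 1 of 4 neighbours < 4, holds.
  Lee: 1 of 5 neighbours < 3, holds.
Round 5 — no new adoptions; cascade stops.

Ana, Ben, Dee, Jo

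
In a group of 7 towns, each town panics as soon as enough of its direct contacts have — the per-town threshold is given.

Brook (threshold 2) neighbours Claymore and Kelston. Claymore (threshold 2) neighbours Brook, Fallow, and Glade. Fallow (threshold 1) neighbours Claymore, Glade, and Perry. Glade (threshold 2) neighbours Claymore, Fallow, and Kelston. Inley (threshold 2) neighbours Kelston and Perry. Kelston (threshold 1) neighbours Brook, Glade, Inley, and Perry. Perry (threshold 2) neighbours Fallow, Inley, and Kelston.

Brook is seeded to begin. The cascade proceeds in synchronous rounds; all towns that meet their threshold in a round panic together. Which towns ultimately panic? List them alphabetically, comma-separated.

Brook, Kelston

Round 1 — Brook panics (initial).
Round 2 — checking thresholds:
  Claymore: 1 of 3 neighbours < 2, below threshold.
  Kelston: 1 of 4 neighbours ≥ 1, panics.
Round 3 — no new panics; cascade stops.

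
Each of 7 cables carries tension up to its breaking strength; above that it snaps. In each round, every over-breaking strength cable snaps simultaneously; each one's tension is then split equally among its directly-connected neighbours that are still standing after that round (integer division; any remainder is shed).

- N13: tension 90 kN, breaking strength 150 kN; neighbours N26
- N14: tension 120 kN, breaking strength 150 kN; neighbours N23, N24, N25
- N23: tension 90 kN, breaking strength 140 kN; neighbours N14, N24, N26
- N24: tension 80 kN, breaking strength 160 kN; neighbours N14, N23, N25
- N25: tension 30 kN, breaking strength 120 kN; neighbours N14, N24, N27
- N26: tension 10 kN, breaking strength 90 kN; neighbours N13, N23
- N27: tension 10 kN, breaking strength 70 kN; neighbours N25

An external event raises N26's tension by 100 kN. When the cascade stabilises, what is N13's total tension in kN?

145

Round 1 — N26 at 110 > 90. N26 snaps.
  N26 sheds 110 kN to N13, N23: 55 each.
    N13: 90+55 = 145 ≤ 150
    N23: 90+55 = 145 > 140
Round 2 — N23 snaps.
  N23 sheds 145 kN to N14, N24: 72 each (1 lost).
    N14: 120+72 = 192 > 150
    N24: 80+72 = 152 ≤ 160
Round 3 — N14 snaps.
  N14 sheds 192 kN to N24, N25: 96 each.
    N24: 152+96 = 248 > 160
    N25: 30+96 = 126 > 120
Round 4 — N24, N25 snap.
  N24 sheds 248 kN: no online neighbours, lost.
  N25 sheds 126 kN to N27: 126 each.
    N27: 10+126 = 136 > 70
Round 5 — N27 snaps.
  N27 sheds 136 kN: no online neighbours, lost.
No further breaks.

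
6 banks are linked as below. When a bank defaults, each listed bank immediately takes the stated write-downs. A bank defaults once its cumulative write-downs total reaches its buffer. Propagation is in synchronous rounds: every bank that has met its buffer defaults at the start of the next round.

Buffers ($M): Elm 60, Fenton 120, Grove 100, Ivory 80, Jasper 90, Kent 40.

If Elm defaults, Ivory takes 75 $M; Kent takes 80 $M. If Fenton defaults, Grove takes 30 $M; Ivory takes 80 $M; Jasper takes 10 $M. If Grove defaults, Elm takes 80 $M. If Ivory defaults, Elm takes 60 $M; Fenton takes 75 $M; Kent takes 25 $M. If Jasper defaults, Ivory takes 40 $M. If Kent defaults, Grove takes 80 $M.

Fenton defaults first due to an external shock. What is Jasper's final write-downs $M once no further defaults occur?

10

Round 1 — Fenton defaults (initial).
  Grove: +30 → 30 < 100
  Ivory: +80 → 80 ≥ 80
  Jasper: +10 → 10 < 90
Round 2 — Ivory defaults.
  Elm: +60 → 60 ≥ 60
  Kent: +25 → 25 < 40
Round 3 — Elm defaults.
  Kent: +80 → 105 ≥ 40
Round 4 — Kent defaults.
  Grove: +80 → 110 ≥ 100
Round 5 — Grove defaults.
No further defaults.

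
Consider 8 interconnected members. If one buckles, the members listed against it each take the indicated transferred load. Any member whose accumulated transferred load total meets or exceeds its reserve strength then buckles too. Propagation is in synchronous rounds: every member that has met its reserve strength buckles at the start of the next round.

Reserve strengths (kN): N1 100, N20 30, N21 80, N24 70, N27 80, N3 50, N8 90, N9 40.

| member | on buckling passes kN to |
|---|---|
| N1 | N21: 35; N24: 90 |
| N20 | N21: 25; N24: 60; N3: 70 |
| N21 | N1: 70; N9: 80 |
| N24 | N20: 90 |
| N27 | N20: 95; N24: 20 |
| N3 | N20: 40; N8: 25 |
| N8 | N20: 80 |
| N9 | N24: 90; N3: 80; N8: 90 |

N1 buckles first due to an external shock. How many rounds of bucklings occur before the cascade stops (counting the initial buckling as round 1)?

4

Round 1 — N1 buckles (initial).
  N21: +35 → 35 < 80
  N24: +90 → 90 ≥ 70
Round 2 — N24 buckles.
  N20: +90 → 90 ≥ 30
Round 3 — N20 buckles.
  N21: +25 → 60 < 80
  N3: +70 → 70 ≥ 50
Round 4 — N3 buckles.
  N8: +25 → 25 < 90
No further bucklings.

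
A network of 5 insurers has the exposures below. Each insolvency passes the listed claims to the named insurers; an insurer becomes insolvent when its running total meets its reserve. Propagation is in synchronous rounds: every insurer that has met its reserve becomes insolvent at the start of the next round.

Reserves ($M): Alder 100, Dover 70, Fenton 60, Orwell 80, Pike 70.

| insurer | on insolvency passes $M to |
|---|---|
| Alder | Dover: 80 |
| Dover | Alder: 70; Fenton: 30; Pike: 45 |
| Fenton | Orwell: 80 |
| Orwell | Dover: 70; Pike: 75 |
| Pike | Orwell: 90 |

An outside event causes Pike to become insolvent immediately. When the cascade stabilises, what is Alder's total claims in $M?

Round 1 — Pike becomes insolvent (initial).
  Orwell: +90 → 90 ≥ 80
Round 2 — Orwell becomes insolvent.
  Dover: +70 → 70 ≥ 70
Round 3 — Dover becomes insolvent.
  Alder: +70 → 70 < 100
  Fenton: +30 → 30 < 60
No further insolvencies.

70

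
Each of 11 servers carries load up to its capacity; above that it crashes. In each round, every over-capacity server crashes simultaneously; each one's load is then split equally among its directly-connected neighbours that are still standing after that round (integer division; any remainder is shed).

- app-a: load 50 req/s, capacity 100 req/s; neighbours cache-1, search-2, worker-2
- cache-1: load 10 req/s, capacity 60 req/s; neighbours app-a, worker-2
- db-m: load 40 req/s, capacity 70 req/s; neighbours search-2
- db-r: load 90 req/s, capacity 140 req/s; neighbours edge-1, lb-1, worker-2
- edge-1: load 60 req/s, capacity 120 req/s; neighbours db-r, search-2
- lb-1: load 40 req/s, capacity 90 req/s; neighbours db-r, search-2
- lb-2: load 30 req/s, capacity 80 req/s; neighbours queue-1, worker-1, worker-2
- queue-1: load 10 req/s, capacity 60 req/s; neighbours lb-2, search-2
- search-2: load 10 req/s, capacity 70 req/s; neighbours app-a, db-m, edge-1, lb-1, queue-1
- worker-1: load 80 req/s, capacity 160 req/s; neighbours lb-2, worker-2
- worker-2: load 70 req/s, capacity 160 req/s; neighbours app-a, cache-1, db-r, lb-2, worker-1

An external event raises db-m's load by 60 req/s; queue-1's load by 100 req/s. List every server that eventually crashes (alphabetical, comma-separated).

Round 1 — db-m at 100 > 70; queue-1 at 110 > 60. db-m, queue-1 crash.
  db-m sheds 100 req/s to search-2: 100 each.
    search-2: 10+100 = 110 > 70
  queue-1 sheds 110 req/s to lb-2, search-2: 55 each.
    lb-2: 30+55 = 85 > 80
    search-2: 110+55 = 165 > 70
Round 2 — lb-2, search-2 crash.
  lb-2 sheds 85 req/s to worker-1, worker-2: 42 each (1 lost).
    worker-1: 80+42 = 122 ≤ 160
    worker-2: 70+42 = 112 ≤ 160
  search-2 sheds 165 req/s to app-a, edge-1, lb-1: 55 each.
    app-a: 50+55 = 105 > 100
    edge-1: 60+55 = 115 ≤ 120
    lb-1: 40+55 = 95 > 90
Round 3 — app-a, lb-1 crash.
  app-a sheds 105 req/s to cache-1, worker-2: 52 each (1 lost).
    cache-1: 10+52 = 62 > 60
    worker-2: 112+52 = 164 > 160
  lb-1 sheds 95 req/s to db-r: 95 each.
    db-r: 90+95 = 185 > 140
Round 4 — cache-1, db-r, worker-2 crash.
  cache-1 sheds 62 req/s: no online neighbours, lost.
  db-r sheds 185 req/s to edge-1: 185 each.
    edge-1: 115+185 = 300 > 120
  worker-2 sheds 164 req/s to worker-1: 164 each.
    worker-1: 122+164 = 286 > 160
Round 5 — edge-1, worker-1 crash.
  edge-1 sheds 300 req/s: no online neighbours, lost.
  worker-1 sheds 286 req/s: no online neighbours, lost.
No further crashes.

app-a, cache-1, db-m, db-r, edge-1, lb-1, lb-2, queue-1, search-2, worker-1, worker-2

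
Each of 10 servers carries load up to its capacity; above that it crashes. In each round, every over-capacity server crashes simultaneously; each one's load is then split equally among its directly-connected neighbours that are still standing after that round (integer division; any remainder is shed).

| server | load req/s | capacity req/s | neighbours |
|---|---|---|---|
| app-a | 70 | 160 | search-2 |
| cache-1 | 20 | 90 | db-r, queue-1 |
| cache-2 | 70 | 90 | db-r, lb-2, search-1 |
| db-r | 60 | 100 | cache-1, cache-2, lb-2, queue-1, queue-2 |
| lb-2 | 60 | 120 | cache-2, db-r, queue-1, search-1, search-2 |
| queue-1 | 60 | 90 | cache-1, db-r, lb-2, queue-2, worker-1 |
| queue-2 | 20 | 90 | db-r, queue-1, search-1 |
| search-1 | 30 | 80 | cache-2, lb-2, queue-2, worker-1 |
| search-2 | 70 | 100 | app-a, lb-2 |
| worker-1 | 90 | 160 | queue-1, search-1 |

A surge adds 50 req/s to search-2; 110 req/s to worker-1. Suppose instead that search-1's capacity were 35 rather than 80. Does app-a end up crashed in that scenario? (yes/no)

no

With search-1's capacity at 35:
Round 1 — search-2 at 120 > 100; worker-1 at 200 > 160. search-2, worker-1 crash.
  search-2 sheds 120 req/s to app-a, lb-2: 60 each.
    app-a: 70+60 = 130 ≤ 160
    lb-2: 60+60 = 120 ≤ 120
  worker-1 sheds 200 req/s to queue-1, search-1: 100 each.
    queue-1: 60+100 = 160 > 90
    search-1: 30+100 = 130 > 35
Round 2 — queue-1, search-1 crash.
  queue-1 sheds 160 req/s to cache-1, db-r, lb-2, queue-2: 40 each.
    cache-1: 20+40 = 60 ≤ 90
    db-r: 60+40 = 100 ≤ 100
    lb-2: 120+40 = 160 > 120
    queue-2: 20+40 = 60 ≤ 90
  search-1 sheds 130 req/s to cache-2, lb-2, queue-2: 43 each (1 lost).
    cache-2: 70+43 = 113 > 90
    lb-2: 160+43 = 203 > 120
    queue-2: 60+43 = 103 > 90
Round 3 — cache-2, lb-2, queue-2 crash.
  cache-2 sheds 113 req/s to db-r: 113 each.
    db-r: 100+113 = 213 > 100
  lb-2 sheds 203 req/s to db-r: 203 each.
    db-r: 213+203 = 416 > 100
  queue-2 sheds 103 req/s to db-r: 103 each.
    db-r: 416+103 = 519 > 100
Round 4 — db-r crashes.
  db-r sheds 519 req/s to cache-1: 519 each.
    cache-1: 60+519 = 579 > 90
Round 5 — cache-1 crashes.
  cache-1 sheds 579 req/s: no online neighbours, lost.
No further crashes.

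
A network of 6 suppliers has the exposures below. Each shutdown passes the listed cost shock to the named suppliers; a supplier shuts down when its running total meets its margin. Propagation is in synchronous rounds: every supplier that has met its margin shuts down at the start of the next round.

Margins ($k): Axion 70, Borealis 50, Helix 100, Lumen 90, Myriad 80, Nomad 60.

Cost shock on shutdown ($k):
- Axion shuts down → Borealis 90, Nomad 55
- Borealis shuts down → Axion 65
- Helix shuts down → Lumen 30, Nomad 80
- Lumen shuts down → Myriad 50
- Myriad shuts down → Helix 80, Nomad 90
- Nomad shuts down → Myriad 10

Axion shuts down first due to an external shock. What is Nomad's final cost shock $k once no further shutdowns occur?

Round 1 — Axion shuts down (initial).
  Borealis: +90 → 90 ≥ 50
  Nomad: +55 → 55 < 60
Round 2 — Borealis shuts down.
No further shutdowns.

55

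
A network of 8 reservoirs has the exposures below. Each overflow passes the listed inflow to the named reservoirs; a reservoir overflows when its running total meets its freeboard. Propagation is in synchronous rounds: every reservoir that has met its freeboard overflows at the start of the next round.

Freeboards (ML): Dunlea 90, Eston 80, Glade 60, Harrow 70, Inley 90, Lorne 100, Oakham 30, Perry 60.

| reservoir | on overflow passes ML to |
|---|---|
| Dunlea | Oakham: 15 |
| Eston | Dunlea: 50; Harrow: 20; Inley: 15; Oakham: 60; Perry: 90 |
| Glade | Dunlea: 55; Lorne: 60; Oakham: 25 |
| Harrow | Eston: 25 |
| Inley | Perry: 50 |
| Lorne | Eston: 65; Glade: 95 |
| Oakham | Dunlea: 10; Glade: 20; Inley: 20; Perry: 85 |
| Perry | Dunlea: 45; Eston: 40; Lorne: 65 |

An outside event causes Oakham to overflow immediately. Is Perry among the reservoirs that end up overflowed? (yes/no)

Round 1 — Oakham overflows (initial).
  Dunlea: +10 → 10 < 90
  Glade: +20 → 20 < 60
  Inley: +20 → 20 < 90
  Perry: +85 → 85 ≥ 60
Round 2 — Perry overflows.
  Dunlea: +45 → 55 < 90
  Eston: +40 → 40 < 80
  Lorne: +65 → 65 < 100
No further overflows.

yes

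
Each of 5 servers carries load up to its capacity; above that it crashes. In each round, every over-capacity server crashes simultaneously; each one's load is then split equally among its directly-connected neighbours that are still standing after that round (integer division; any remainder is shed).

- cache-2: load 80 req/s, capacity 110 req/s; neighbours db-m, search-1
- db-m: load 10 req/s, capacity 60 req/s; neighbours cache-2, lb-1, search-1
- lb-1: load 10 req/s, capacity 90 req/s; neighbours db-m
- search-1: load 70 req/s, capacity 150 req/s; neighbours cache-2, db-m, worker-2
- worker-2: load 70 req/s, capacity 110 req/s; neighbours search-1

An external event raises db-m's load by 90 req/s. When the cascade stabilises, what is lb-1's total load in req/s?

43

Round 1 — db-m at 100 > 60. db-m crashes.
  db-m sheds 100 req/s to cache-2, lb-1, search-1: 33 each (1 lost).
    cache-2: 80+33 = 113 > 110
    lb-1: 10+33 = 43 ≤ 90
    search-1: 70+33 = 103 ≤ 150
Round 2 — cache-2 crashes.
  cache-2 sheds 113 req/s to search-1: 113 each.
    search-1: 103+113 = 216 > 150
Round 3 — search-1 crashes.
  search-1 sheds 216 req/s to worker-2: 216 each.
    worker-2: 70+216 = 286 > 110
Round 4 — worker-2 crashes.
  worker-2 sheds 286 req/s: no online neighbours, lost.
No further crashes.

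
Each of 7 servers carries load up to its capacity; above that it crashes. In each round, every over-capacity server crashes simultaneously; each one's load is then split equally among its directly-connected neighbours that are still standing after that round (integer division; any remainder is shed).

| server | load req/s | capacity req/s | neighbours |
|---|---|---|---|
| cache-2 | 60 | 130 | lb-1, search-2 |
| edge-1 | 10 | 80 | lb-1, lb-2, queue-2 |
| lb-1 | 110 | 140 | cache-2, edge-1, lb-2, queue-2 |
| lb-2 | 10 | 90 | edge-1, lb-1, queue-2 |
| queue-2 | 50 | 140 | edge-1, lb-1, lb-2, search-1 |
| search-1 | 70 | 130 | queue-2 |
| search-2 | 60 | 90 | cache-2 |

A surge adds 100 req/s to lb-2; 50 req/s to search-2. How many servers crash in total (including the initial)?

Round 1 — lb-2 at 110 > 90; search-2 at 110 > 90. lb-2, search-2 crash.
  lb-2 sheds 110 req/s to edge-1, lb-1, queue-2: 36 each (2 lost).
    edge-1: 10+36 = 46 ≤ 80
    lb-1: 110+36 = 146 > 140
    queue-2: 50+36 = 86 ≤ 140
  search-2 sheds 110 req/s to cache-2: 110 each.
    cache-2: 60+110 = 170 > 130
Round 2 — cache-2, lb-1 crash.
  cache-2 sheds 170 req/s: no online neighbours, lost.
  lb-1 sheds 146 req/s to edge-1, queue-2: 73 each.
    edge-1: 46+73 = 119 > 80
    queue-2: 86+73 = 159 > 140
Round 3 — edge-1, queue-2 crash.
  edge-1 sheds 119 req/s: no online neighbours, lost.
  queue-2 sheds 159 req/s to search-1: 159 each.
    search-1: 70+159 = 229 > 130
Round 4 — search-1 crashes.
  search-1 sheds 229 req/s: no online neighbours, lost.
No further crashes.

7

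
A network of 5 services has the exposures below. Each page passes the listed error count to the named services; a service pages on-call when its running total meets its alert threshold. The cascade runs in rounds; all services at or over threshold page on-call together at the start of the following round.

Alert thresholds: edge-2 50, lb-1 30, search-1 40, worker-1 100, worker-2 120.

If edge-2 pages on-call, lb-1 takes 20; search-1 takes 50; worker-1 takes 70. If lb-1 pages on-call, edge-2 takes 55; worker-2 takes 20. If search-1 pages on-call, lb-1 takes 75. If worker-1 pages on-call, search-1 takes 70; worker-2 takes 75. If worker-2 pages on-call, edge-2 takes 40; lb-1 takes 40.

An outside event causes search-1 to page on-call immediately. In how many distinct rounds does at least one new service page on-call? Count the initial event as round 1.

Round 1 — search-1 pages on-call (initial).
  lb-1: +75 → 75 ≥ 30
Round 2 — lb-1 pages on-call.
  edge-2: +55 → 55 ≥ 50
  worker-2: +20 → 20 < 120
Round 3 — edge-2 pages on-call.
  worker-1: +70 → 70 < 100
No further pages.

3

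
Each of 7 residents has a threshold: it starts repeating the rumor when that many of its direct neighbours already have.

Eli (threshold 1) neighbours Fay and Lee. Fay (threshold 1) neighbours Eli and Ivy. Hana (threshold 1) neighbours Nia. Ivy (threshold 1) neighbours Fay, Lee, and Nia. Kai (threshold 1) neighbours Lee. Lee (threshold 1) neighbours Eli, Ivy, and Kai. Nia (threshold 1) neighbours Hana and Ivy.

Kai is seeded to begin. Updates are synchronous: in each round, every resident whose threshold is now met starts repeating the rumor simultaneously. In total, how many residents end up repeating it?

Round 1 — Kai starts repeating the rumor (initial).
Round 2 — checking thresholds:
  Lee: 1 of 3 neighbours ≥ 1, starts repeating the rumor.
Round 3 — checking thresholds:
  Eli: 1 of 2 neighbours ≥ 1, starts repeating the rumor.
  Ivy: 1 of 3 neighbours ≥ 1, starts repeating the rumor.
Round 4 — checking thresholds:
  Fay: 2 of 2 neighbours ≥ 1, starts repeating the rumor.
  Nia: 1 of 2 neighbours ≥ 1, starts repeating the rumor.
Round 5 — checking thresholds:
  Hana: 1 of 1 neighbours ≥ 1, starts repeating the rumor.
Round 6 — no new spreads; cascade stops.

7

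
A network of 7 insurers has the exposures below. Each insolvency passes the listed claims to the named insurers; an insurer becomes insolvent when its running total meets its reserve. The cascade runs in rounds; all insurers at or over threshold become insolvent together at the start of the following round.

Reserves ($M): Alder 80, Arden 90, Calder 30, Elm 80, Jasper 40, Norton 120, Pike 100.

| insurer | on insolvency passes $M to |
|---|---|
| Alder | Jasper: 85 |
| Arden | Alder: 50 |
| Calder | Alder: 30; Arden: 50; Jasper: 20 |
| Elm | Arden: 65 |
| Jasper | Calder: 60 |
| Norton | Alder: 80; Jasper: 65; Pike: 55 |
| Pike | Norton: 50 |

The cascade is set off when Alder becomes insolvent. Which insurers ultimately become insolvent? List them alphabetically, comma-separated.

Round 1 — Alder becomes insolvent (initial).
  Jasper: +85 → 85 ≥ 40
Round 2 — Jasper becomes insolvent.
  Calder: +60 → 60 ≥ 30
Round 3 — Calder becomes insolvent.
  Arden: +50 → 50 < 90
No further insolvencies.

Alder, Calder, Jasper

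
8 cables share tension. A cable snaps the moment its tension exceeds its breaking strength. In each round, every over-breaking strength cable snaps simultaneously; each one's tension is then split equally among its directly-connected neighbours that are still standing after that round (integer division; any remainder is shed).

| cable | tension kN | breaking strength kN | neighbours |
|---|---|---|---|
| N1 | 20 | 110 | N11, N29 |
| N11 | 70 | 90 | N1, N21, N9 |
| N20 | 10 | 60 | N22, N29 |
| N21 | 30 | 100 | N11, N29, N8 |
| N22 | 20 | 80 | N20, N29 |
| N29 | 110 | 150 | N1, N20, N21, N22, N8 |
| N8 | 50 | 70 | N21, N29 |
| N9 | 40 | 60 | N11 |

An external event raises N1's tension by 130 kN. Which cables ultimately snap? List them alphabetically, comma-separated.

N1, N11, N21, N29, N8, N9

Round 1 — N1 at 150 > 110. N1 snaps.
  N1 sheds 150 kN to N11, N29: 75 each.
    N11: 70+75 = 145 > 90
    N29: 110+75 = 185 > 150
Round 2 — N11, N29 snap.
  N11 sheds 145 kN to N21, N9: 72 each (1 lost).
    N21: 30+72 = 102 > 100
    N9: 40+72 = 112 > 60
  N29 sheds 185 kN to N20, N21, N22, N8: 46 each (1 lost).
    N20: 10+46 = 56 ≤ 60
    N21: 102+46 = 148 > 100
    N22: 20+46 = 66 ≤ 80
    N8: 50+46 = 96 > 70
Round 3 — N21, N8, N9 snap.
  N21 sheds 148 kN: no online neighbours, lost.
  N8 sheds 96 kN: no online neighbours, lost.
  N9 sheds 112 kN: no online neighbours, lost.
No further breaks.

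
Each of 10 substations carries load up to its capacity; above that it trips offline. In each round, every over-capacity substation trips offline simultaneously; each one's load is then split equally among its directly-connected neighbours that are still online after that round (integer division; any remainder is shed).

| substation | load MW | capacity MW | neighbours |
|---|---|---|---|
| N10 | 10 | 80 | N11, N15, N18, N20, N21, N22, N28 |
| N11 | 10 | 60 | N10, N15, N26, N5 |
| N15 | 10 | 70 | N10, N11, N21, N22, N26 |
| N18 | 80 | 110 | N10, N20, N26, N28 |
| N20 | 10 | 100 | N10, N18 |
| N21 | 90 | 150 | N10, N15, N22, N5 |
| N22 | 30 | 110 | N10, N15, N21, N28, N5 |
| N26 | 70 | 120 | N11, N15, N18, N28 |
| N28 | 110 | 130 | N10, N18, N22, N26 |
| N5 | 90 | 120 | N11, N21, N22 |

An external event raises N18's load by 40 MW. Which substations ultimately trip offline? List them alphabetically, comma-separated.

N10, N11, N15, N18, N21, N22, N26, N28, N5

Round 1 — N18 at 120 > 110. N18 trips offline.
  N18 sheds 120 MW to N10, N20, N26, N28: 30 each.
    N10: 10+30 = 40 ≤ 80
    N20: 10+30 = 40 ≤ 100
    N26: 70+30 = 100 ≤ 120
    N28: 110+30 = 140 > 130
Round 2 — N28 trips offline.
  N28 sheds 140 MW to N10, N22, N26: 46 each (2 lost).
    N10: 40+46 = 86 > 80
    N22: 30+46 = 76 ≤ 110
    N26: 100+46 = 146 > 120
Round 3 — N10, N26 trip offline.
  N10 sheds 86 MW to N11, N15, N20, N21, N22: 17 each (1 lost).
    N11: 10+17 = 27 ≤ 60
    N15: 10+17 = 27 ≤ 70
    N20: 40+17 = 57 ≤ 100
    N21: 90+17 = 107 ≤ 150
    N22: 76+17 = 93 ≤ 110
  N26 sheds 146 MW to N11, N15: 73 each.
    N11: 27+73 = 100 > 60
    N15: 27+73 = 100 > 70
Round 4 — N11, N15 trip offline.
  N11 sheds 100 MW to N5: 100 each.
    N5: 90+100 = 190 > 120
  N15 sheds 100 MW to N21, N22: 50 each.
    N21: 107+50 = 157 > 150
    N22: 93+50 = 143 > 110
Round 5 — N21, N22, N5 trip offline.
  N21 sheds 157 MW: no online neighbours, lost.
  N22 sheds 143 MW: no online neighbours, lost.
  N5 sheds 190 MW: no online neighbours, lost.
No further trips.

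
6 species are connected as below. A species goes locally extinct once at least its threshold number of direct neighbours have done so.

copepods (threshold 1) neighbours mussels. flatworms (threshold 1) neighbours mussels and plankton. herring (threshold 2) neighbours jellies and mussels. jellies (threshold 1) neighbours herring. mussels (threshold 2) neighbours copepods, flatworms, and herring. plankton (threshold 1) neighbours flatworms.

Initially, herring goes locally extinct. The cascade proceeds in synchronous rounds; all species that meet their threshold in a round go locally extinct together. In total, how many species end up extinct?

Round 1 — herring goes locally extinct (initial).
Round 2 — checking thresholds:
  jellies: 1 of 1 neighbours ≥ 1, goes locally extinct.
  mussels: 1 of 3 neighbours < 2, holds.
Round 3 — no new extinctions; cascade stops.

2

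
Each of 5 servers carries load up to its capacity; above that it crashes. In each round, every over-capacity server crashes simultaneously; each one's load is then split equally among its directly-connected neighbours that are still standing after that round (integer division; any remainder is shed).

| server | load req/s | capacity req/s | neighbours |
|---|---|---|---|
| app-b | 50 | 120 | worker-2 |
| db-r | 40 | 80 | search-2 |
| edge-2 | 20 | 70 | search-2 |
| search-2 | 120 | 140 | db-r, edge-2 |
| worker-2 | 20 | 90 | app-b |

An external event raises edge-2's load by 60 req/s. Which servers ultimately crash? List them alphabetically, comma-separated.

Round 1 — edge-2 at 80 > 70. edge-2 crashes.
  edge-2 sheds 80 req/s to search-2: 80 each.
    search-2: 120+80 = 200 > 140
Round 2 — search-2 crashes.
  search-2 sheds 200 req/s to db-r: 200 each.
    db-r: 40+200 = 240 > 80
Round 3 — db-r crashes.
  db-r sheds 240 req/s: no online neighbours, lost.
No further crashes.

db-r, edge-2, search-2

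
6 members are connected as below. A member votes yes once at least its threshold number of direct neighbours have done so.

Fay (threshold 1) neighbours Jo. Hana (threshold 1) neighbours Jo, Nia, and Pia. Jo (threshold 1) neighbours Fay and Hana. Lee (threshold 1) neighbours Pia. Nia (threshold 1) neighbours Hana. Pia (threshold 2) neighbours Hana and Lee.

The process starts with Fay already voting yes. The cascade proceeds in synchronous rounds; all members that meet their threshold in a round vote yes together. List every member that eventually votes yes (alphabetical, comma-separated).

Fay, Hana, Jo, Nia

Round 1 — Fay votes yes (initial).
Round 2 — checking thresholds:
  Jo: 1 of 2 neighbours ≥ 1, votes yes.
Round 3 — checking thresholds:
  Hana: 1 of 3 neighbours ≥ 1, votes yes.
Round 4 — checking thresholds:
  Nia: 1 of 1 neighbours ≥ 1, votes yes.
  Pia: 1 of 2 neighbours < 2, holds.
Round 5 — no new yes votes; cascade stops.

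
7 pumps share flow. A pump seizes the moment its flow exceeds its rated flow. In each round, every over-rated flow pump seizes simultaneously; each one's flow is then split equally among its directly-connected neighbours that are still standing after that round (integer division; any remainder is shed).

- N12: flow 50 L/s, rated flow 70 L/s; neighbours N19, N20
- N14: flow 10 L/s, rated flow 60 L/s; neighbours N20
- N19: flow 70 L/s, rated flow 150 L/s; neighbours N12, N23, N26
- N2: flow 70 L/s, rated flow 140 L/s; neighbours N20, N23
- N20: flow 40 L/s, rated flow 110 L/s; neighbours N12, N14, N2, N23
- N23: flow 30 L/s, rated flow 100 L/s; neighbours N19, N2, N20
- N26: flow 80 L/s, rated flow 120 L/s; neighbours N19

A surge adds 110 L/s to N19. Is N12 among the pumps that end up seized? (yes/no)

yes

Round 1 — N19 at 180 > 150. N19 seizes.
  N19 sheds 180 L/s to N12, N23, N26: 60 each.
    N12: 50+60 = 110 > 70
    N23: 30+60 = 90 ≤ 100
    N26: 80+60 = 140 > 120
Round 2 — N12, N26 seize.
  N12 sheds 110 L/s to N20: 110 each.
    N20: 40+110 = 150 > 110
  N26 sheds 140 L/s: no online neighbours, lost.
Round 3 — N20 seizes.
  N20 sheds 150 L/s to N14, N2, N23: 50 each.
    N14: 10+50 = 60 ≤ 60
    N2: 70+50 = 120 ≤ 140
    N23: 90+50 = 140 > 100
Round 4 — N23 seizes.
  N23 sheds 140 L/s to N2: 140 each.
    N2: 120+140 = 260 > 140
Round 5 — N2 seizes.
  N2 sheds 260 L/s: no online neighbours, lost.
No further seizures.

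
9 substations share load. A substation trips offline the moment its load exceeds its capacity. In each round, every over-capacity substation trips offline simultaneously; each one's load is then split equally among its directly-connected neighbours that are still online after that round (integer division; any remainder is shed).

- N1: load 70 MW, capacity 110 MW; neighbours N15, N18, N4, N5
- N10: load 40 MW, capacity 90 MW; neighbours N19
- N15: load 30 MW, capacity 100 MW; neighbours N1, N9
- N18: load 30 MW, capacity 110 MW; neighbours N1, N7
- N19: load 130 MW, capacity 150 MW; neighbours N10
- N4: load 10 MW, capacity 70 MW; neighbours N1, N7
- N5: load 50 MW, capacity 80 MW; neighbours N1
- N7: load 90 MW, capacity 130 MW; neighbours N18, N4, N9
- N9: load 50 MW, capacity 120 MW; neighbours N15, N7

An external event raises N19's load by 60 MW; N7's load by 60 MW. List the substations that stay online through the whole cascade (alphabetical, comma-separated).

N1, N15, N18, N4, N5, N9

Round 1 — N19 at 190 > 150; N7 at 150 > 130. N19, N7 trip offline.
  N19 sheds 190 MW to N10: 190 each.
    N10: 40+190 = 230 > 90
  N7 sheds 150 MW to N18, N4, N9: 50 each.
    N18: 30+50 = 80 ≤ 110
    N4: 10+50 = 60 ≤ 70
    N9: 50+50 = 100 ≤ 120
Round 2 — N10 trips offline.
  N10 sheds 230 MW: no online neighbours, lost.
No further trips.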